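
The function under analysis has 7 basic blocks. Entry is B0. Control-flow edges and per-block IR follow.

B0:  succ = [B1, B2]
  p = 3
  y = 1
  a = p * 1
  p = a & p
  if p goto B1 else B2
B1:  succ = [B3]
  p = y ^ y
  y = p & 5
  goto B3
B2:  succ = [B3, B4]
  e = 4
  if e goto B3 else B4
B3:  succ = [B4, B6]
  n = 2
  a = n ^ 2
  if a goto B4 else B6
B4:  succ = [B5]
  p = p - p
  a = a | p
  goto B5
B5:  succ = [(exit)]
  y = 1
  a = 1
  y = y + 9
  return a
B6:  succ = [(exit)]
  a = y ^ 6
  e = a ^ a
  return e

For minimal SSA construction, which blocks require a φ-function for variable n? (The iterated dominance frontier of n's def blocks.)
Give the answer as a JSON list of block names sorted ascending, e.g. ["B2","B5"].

Answer: ["B4"]

Derivation:
idom tree: B1←B0 B2←B0 B3←B0 B4←B0 B5←B4 B6←B3
Dom at joins:
  B3: preds {B1,B2}: {B0,B1} ∩ {B0,B2} = {B0}; idom=B0
  B4: preds {B2,B3}: {B0,B2} ∩ {B0,B3} = {B0}; idom=B0

DF derivation:
  join B3 pred B1: B1 stop@B0
  join B3 pred B2: B2 stop@B0
  join B4 pred B2: B2 stop@B0
  join B4 pred B3: B3 stop@B0
  B0 → ∅
  B1 → {B3}
  B2 → {B3,B4}
  B3 → {B4}
  B4 → ∅
  B5 → ∅
  B6 → ∅

φ for n: defs {B3}
  DF⁺ = {B4}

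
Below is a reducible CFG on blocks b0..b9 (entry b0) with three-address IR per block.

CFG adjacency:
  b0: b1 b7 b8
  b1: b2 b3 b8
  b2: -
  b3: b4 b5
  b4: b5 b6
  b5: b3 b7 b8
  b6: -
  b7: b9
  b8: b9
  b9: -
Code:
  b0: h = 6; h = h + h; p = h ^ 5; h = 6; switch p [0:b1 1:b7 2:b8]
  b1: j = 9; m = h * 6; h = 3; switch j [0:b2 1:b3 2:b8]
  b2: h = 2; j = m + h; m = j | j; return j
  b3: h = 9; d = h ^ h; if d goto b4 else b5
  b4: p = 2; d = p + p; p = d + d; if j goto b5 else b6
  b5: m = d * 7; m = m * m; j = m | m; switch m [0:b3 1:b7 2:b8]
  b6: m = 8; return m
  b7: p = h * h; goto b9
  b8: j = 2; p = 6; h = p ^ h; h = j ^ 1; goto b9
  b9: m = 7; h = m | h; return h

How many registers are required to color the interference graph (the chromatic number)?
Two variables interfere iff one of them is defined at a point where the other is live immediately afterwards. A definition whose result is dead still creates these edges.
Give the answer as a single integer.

Block summaries:
  b0: def={h,p} ue=∅
  b1: def={h,j,m} ue={h}
  b2: def={h,j,m} ue={m}
  b3: def={d,h} ue=∅
  b4: def={d,p} ue={j}
  b5: def={j,m} ue={d}
  b6: def={m} ue=∅
  b7: def={p} ue={h}
  b8: def={h,j,p} ue={h}
  b9: def={h,m} ue={h}

Backward fixpoint:
  b0 li=∅ lo={h}
  b1 li={h} lo={h,j,m}
  b2 li={m} lo=∅
  b3 li={j} lo={d,h,j}
  b4 li={h,j} lo={d,h}
  b5 li={d,h} lo={h,j}
  b6 li=∅ lo=∅
  b7 li={h} lo={h}
  b8 li={h} lo={h}
  b9 li={h} lo=∅

Interfere edges:
  d↔{h,j,p}
  h↔{d,j,m,p}
  j↔{d,h,m,p}
  m↔{h,j}
  p↔{d,h,j}

Registers:
  clique {d,h,j,p} ⇒ need ≥ 4
  assign d→c2 h→c0 j→c1 m→c2 p→c3 — no edge inside a register ⇒ χ ≤ 4
  χ = 4

Answer: 4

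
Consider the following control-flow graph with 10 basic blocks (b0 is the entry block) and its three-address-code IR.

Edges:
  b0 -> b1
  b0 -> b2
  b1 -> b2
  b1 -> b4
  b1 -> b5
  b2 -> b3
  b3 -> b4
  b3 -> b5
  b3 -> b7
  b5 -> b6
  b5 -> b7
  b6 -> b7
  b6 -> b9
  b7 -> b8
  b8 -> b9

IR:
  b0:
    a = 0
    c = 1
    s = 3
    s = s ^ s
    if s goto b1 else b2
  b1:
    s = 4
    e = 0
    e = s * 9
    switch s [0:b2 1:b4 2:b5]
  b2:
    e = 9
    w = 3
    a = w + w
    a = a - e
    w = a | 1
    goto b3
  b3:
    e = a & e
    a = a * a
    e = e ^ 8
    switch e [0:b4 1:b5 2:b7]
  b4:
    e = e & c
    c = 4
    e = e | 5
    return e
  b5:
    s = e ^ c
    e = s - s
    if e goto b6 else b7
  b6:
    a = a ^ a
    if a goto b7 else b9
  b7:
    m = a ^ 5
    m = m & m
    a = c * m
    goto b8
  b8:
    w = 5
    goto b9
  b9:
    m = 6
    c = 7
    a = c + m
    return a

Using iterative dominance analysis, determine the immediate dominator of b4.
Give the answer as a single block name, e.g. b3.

Answer: b0

Working:
idom tree: b1←b0 b2←b0 b3←b2 b4←b0 b5←b0 b6←b5 b7←b0 b8←b7 b9←b0
Dom∩ at merges:
  b2: preds {b0,b1}: {b0} ∩ {b0,b1} = {b0}; idom=b0
  b4: preds {b1,b3}: {b0,b1} ∩ {b0,b2,b3} = {b0}; idom=b0
  b5: preds {b1,b3}: {b0,b1} ∩ {b0,b2,b3} = {b0}; idom=b0
  b7: preds {b3,b5,b6}: {b0,b2,b3} ∩ {b0,b5} ∩ {b0,b5,b6} = {b0}; idom=b0
  b9: preds {b6,b8}: {b0,b5,b6} ∩ {b0,b7,b8} = {b0}; idom=b0

idom(b4) = b0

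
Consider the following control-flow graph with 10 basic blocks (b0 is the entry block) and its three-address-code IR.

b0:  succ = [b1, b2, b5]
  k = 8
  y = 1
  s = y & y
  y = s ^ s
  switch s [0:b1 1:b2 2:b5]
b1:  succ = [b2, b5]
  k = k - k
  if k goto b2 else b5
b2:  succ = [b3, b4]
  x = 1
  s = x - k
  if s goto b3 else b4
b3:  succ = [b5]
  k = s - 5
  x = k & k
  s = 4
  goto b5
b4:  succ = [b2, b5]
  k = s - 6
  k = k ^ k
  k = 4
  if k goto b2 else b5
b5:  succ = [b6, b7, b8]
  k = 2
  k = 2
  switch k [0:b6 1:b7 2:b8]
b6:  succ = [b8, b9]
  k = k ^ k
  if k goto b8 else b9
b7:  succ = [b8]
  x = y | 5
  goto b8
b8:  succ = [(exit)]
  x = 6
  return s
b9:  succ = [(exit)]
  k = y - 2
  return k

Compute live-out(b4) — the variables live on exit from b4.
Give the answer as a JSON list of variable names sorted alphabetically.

Answer: ["k", "s", "y"]

Analysis:
Per-block:
  b0: def={k,s,y} ue=∅
  b1: def={k} ue={k}
  b2: def={s,x} ue={k}
  b3: def={k,s,x} ue={s}
  b4: def={k} ue={s}
  b5: def={k} ue=∅
  b6: def={k} ue={k}
  b7: def={x} ue={y}
  b8: def={x} ue={s}
  b9: def={k} ue={y}

Backward fixpoint:
  b0: in=∅ out={k,s,y}
  b1: in={k,s,y} out={k,s,y}
  b2: in={k,y} out={s,y}
  b3: in={s,y} out={s,y}
  b4: in={s,y} out={k,s,y}
  b5: in={s,y} out={k,s,y}
  b6: in={k,s,y} out={s,y}
  b7: in={s,y} out={s}
  b8: in={s} out=∅
  b9: in={y} out=∅

live-out(b4) = ["k", "s", "y"]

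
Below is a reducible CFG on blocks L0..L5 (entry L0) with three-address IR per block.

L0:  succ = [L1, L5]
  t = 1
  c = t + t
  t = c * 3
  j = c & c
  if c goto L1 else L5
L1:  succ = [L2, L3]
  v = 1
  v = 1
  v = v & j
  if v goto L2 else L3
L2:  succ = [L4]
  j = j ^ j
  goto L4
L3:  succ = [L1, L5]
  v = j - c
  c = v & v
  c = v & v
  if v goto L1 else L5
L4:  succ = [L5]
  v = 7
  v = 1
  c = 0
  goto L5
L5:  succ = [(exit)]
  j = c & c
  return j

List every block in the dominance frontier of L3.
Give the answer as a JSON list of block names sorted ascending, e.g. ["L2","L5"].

idom tree: L1←L0 L2←L1 L3←L1 L4←L2 L5←L0
Dom at joins:
  L1: preds {L0,L3}: {L0} ∩ {L0,L1,L3} = {L0}; idom=L0
  L5: preds {L0,L3,L4}: {L0} ∩ {L0,L1,L3} ∩ {L0,L1,L2,L4} = {L0}; idom=L0

Frontier:
  join L1 pred L0: · stop@L0
  join L1 pred L3: L3→L1 stop@L0
  join L5 pred L0: · stop@L0
  join L5 pred L3: L3→L1 stop@L0
  join L5 pred L4: L4→L2→L1 stop@L0
  DF(L0)=∅
  DF(L1)={L1,L5}
  DF(L2)={L5}
  DF(L3)={L1,L5}
  DF(L4)={L5}
  DF(L5)=∅

DF(L3) = ["L1", "L5"]

Answer: ["L1", "L5"]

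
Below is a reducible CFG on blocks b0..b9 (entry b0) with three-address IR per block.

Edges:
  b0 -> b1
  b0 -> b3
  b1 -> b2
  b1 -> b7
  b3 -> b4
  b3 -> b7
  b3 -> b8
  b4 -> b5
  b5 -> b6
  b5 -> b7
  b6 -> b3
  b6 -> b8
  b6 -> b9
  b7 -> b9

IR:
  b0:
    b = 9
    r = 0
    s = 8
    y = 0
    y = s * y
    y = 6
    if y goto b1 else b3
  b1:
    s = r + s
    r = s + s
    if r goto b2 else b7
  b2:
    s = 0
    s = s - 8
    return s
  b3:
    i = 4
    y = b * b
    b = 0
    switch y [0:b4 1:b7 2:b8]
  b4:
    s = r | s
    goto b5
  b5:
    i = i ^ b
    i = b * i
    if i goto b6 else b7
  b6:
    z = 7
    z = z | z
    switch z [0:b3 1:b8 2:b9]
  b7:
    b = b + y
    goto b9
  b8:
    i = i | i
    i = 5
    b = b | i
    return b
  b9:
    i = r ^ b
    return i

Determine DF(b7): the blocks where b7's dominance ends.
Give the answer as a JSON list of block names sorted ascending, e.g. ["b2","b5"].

idom tree: b1←b0 b2←b1 b3←b0 b4←b3 b5←b4 b6←b5 b7←b0 b8←b3 b9←b0
Dom at joins:
  b3: preds {b0,b6}: {b0} ∩ {b0,b3,b4,b5,b6} = {b0}; idom=b0
  b7: preds {b1,b3,b5}: {b0,b1} ∩ {b0,b3} ∩ {b0,b3,b4,b5} = {b0}; idom=b0
  b8: preds {b3,b6}: {b0,b3} ∩ {b0,b3,b4,b5,b6} = {b0,b3}; idom=b3
  b9: preds {b6,b7}: {b0,b3,b4,b5,b6} ∩ {b0,b7} = {b0}; idom=b0

DF walk-up:
  join b3 pred b0: · stop@b0
  join b3 pred b6: b6→b5→b4→b3 stop@b0
  join b7 pred b1: b1 stop@b0
  join b7 pred b3: b3 stop@b0
  join b7 pred b5: b5→b4→b3 stop@b0
  join b8 pred b3: · stop@b3
  join b8 pred b6: b6→b5→b4 stop@b3
  join b9 pred b6: b6→b5→b4→b3 stop@b0
  join b9 pred b7: b7 stop@b0
  DF(b0)=∅
  DF(b1)={b7}
  DF(b2)=∅
  DF(b3)={b3,b7,b9}
  DF(b4)={b3,b7,b8,b9}
  DF(b5)={b3,b7,b8,b9}
  DF(b6)={b3,b8,b9}
  DF(b7)={b9}
  DF(b8)=∅
  DF(b9)=∅

DF(b7) = ["b9"]

Answer: ["b9"]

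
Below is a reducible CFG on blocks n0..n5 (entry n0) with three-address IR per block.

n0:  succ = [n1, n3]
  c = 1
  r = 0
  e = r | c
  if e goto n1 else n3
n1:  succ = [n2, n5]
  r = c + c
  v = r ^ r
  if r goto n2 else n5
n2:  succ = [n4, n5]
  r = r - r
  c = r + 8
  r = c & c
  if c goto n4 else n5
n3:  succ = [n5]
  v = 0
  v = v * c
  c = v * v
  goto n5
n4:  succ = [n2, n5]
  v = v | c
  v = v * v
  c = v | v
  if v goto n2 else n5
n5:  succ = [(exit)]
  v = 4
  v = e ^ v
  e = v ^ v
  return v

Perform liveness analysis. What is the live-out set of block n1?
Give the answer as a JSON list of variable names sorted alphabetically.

Answer: ["e", "r", "v"]

Working:
Block summaries:
  n0 def {c,e,r} use ∅
  n1 def {r,v} use {c}
  n2 def {c,r} use {r}
  n3 def {c,v} use {c}
  n4 def {c,v} use {c,v}
  n5 def {e,v} use {e}

Live sets:
  n0 li=∅ lo={c,e}
  n1 li={c,e} lo={e,r,v}
  n2 li={e,r,v} lo={c,e,r,v}
  n3 li={c,e} lo={e}
  n4 li={c,e,r,v} lo={e,r,v}
  n5 li={e} lo=∅

live-out(n1) = ["e", "r", "v"]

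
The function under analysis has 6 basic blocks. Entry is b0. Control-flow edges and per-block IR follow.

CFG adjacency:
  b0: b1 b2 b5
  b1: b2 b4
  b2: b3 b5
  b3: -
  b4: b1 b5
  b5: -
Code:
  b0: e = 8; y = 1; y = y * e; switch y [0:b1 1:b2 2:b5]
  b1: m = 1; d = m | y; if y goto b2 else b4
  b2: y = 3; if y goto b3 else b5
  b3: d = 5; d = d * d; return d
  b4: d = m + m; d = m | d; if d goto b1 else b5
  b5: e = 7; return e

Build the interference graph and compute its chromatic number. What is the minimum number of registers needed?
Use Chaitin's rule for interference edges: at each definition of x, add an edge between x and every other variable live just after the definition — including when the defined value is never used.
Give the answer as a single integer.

Answer: 3

Analysis:
def/use:
  b0 def {e,y} use ∅
  b1 def {d,m} use {y}
  b2 def {y} use ∅
  b3 def {d} use ∅
  b4 def {d} use {m}
  b5 def {e} use ∅

Live sets:
  b0: in=∅ out={y}
  b1: in={y} out={m,y}
  b2: in=∅ out=∅
  b3: in=∅ out=∅
  b4: in={m,y} out={y}
  b5: in=∅ out=∅

Conflict graph:
  d — {m,y}
  e — {y}
  m — {d,y}
  y — {d,e,m}

Registers:
  clique {d,m,y} ⇒ need ≥ 3
  3-colouring: R0={y}  R1={d,e}  R2={m}
  χ = 3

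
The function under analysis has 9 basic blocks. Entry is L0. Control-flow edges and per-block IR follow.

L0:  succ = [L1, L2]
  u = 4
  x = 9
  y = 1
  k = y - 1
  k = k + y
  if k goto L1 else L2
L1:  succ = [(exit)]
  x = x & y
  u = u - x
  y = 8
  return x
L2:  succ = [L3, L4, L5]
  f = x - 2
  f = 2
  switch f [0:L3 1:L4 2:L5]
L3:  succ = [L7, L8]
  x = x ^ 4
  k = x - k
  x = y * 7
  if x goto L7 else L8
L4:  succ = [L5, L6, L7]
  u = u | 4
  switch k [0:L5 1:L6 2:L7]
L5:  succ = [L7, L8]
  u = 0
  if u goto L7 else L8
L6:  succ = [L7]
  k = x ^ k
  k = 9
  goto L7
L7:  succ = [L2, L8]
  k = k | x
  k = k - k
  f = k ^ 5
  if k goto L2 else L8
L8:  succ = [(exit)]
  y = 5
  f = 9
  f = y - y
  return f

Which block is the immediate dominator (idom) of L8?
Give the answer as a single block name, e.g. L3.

idom tree: L1←L0 L2←L0 L3←L2 L4←L2 L5←L2 L6←L4 L7←L2 L8←L2
Join-block Dom:
  L2: preds {L0,L7}: {L0} ∩ {L0,L2,L7} = {L0}; idom=L0
  L5: preds {L2,L4}: {L0,L2} ∩ {L0,L2,L4} = {L0,L2}; idom=L2
  L7: preds {L3,L4,L5,L6}: {L0,L2,L3} ∩ {L0,L2,L4} ∩ {L0,L2,L5} ∩ {L0,L2,L4,L6} = {L0,L2}; idom=L2
  L8: preds {L3,L5,L7}: {L0,L2,L3} ∩ {L0,L2,L5} ∩ {L0,L2,L7} = {L0,L2}; idom=L2

idom(L8) = L2

Answer: L2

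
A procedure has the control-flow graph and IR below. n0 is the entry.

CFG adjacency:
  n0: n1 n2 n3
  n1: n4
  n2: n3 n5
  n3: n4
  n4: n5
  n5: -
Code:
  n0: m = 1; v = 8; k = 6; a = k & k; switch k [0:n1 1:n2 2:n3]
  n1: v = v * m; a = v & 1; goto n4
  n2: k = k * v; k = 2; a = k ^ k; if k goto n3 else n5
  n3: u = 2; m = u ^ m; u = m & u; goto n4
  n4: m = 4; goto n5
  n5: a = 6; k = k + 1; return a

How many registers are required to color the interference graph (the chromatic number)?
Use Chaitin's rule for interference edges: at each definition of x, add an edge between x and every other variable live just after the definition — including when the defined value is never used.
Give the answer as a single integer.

Block summaries:
  n0 def {a,k,m,v} use ∅
  n1 def {a,v} use {m,v}
  n2 def {a,k} use {k,v}
  n3 def {m,u} use {m}
  n4 def {m} use ∅
  n5 def {a,k} use {k}

Liveness:
  live n0: ∅→{k,m,v}
  live n1: {k,m,v}→{k}
  live n2: {k,m,v}→{k,m}
  live n3: {k,m}→{k}
  live n4: {k}→{k}
  live n5: {k}→∅

Interfere edges:
  a↔{k,m,v}
  k↔{a,m,u,v}
  m↔{a,k,u,v}
  u↔{k,m}
  v↔{a,k,m}

Registers:
  lower bound: {a,k,m,v} mutually conflict ⇒ χ ≥ 4
  4-colouring: r0={k}  r1={m}  r2={a,u}  r3={v}
  χ = 4

Answer: 4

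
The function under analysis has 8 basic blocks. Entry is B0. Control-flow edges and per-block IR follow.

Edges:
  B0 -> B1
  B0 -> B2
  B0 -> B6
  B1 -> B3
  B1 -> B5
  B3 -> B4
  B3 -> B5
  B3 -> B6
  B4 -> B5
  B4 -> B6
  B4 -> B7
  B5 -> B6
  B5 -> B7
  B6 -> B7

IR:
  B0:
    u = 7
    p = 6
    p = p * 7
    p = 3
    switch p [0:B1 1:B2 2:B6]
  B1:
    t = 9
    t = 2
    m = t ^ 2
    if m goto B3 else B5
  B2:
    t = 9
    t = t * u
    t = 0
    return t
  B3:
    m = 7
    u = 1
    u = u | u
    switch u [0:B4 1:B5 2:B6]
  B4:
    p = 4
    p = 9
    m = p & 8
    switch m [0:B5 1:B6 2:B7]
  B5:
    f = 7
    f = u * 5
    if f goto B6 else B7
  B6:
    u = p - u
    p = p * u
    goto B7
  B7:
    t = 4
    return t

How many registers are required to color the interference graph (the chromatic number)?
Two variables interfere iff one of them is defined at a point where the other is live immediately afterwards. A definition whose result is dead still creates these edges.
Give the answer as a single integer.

Block summaries:
  B0: def={p,u} ue=∅
  B1: def={m,t} ue=∅
  B2: def={t} ue={u}
  B3: def={m,u} ue=∅
  B4: def={m,p} ue=∅
  B5: def={f} ue={u}
  B6: def={p,u} ue={p,u}
  B7: def={t} ue=∅

Live sets:
  B0: in=∅ out={p,u}
  B1: in={p,u} out={p,u}
  B2: in={u} out=∅
  B3: in={p} out={p,u}
  B4: in={u} out={p,u}
  B5: in={p,u} out={p,u}
  B6: in={p,u} out=∅
  B7: in=∅ out=∅

Interference:
  f: {p,u}
  m: {p,u}
  p: {f,m,t,u}
  t: {p,u}
  u: {f,m,p,t}

Registers:
  lower bound: {f,p,u} mutually conflict ⇒ χ ≥ 3
  3-colouring: R0={p}  R1={u}  R2={f,m,t}
  χ = 3

Answer: 3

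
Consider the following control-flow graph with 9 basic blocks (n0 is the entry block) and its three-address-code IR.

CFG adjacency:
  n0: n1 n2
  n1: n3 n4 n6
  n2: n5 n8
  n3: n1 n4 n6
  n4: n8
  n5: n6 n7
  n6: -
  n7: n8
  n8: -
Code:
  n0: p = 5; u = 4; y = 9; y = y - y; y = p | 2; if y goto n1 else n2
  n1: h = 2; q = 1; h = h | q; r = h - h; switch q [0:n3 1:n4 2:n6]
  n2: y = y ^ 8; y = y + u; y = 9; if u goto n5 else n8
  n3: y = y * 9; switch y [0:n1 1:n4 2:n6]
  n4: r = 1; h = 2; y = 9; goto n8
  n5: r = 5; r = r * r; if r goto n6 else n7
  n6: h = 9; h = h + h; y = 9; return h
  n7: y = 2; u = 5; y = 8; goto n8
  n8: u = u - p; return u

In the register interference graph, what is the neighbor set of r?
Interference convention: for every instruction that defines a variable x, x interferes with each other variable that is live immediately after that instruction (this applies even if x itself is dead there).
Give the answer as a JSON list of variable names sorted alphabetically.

Answer: ["p", "q", "u", "y"]

Derivation:
Block summaries:
  n0: {p,u,y} / ∅
  n1: {h,q,r} / ∅
  n2: {y} / {u,y}
  n3: {y} / {y}
  n4: {h,r,y} / ∅
  n5: {r} / ∅
  n6: {h,y} / ∅
  n7: {u,y} / ∅
  n8: {u} / {p,u}

Liveness:
  live n0: ∅→{p,u,y}
  live n1: {p,u,y}→{p,u,y}
  live n2: {p,u,y}→{p,u}
  live n3: {p,u,y}→{p,u,y}
  live n4: {p,u}→{p,u}
  live n5: {p}→{p}
  live n6: ∅→∅
  live n7: {p}→{p,u}
  live n8: {p,u}→∅

Interfere edges:
  h: {p,q,u,y}
  p: {h,q,r,u,y}
  q: {h,p,r,u,y}
  r: {p,q,u,y}
  u: {h,p,q,r,y}
  y: {h,p,q,r,u}

N(r) = ["p", "q", "u", "y"]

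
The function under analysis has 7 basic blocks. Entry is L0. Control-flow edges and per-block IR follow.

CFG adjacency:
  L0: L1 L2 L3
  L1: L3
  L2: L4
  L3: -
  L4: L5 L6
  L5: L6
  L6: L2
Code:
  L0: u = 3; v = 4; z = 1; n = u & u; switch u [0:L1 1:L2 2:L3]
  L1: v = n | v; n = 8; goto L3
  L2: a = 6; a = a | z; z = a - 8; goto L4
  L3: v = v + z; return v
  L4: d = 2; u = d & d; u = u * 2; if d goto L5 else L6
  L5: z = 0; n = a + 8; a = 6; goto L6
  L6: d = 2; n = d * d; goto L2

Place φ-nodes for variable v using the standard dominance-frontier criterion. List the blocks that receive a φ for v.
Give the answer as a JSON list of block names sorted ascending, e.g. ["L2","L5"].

idom tree: L1←L0 L2←L0 L3←L0 L4←L2 L5←L4 L6←L4
Join-block Dom:
  L2: preds {L0,L6}: {L0} ∩ {L0,L2,L4,L6} = {L0}; idom=L0
  L3: preds {L0,L1}: {L0} ∩ {L0,L1} = {L0}; idom=L0
  L6: preds {L4,L5}: {L0,L2,L4} ∩ {L0,L2,L4,L5} = {L0,L2,L4}; idom=L4

DF derivation:
  join L2 pred L0: · stop@L0
  join L2 pred L6: L6→L4→L2 stop@L0
  join L3 pred L0: · stop@L0
  join L3 pred L1: L1 stop@L0
  join L6 pred L4: · stop@L4
  join L6 pred L5: L5 stop@L4
  L0: DF=∅
  L1: DF={L3}
  L2: DF={L2}
  L3: DF=∅
  L4: DF={L2}
  L5: DF={L6}
  L6: DF={L2}

φ for v: defs {L0,L1,L3}
  DF⁺ = {L3}

Answer: ["L3"]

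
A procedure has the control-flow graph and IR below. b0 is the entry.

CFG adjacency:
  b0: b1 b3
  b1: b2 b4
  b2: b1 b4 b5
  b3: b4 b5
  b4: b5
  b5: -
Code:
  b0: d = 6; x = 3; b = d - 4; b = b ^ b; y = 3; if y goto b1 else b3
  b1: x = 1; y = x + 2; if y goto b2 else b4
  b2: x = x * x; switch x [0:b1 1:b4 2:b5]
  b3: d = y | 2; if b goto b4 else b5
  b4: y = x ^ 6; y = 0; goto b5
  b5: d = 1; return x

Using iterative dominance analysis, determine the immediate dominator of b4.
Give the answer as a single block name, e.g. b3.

idom tree: b1←b0 b2←b1 b3←b0 b4←b0 b5←b0
Dom at joins:
  b1: preds {b0,b2}: {b0} ∩ {b0,b1,b2} = {b0}; idom=b0
  b4: preds {b1,b2,b3}: {b0,b1} ∩ {b0,b1,b2} ∩ {b0,b3} = {b0}; idom=b0
  b5: preds {b2,b3,b4}: {b0,b1,b2} ∩ {b0,b3} ∩ {b0,b4} = {b0}; idom=b0

idom(b4) = b0

Answer: b0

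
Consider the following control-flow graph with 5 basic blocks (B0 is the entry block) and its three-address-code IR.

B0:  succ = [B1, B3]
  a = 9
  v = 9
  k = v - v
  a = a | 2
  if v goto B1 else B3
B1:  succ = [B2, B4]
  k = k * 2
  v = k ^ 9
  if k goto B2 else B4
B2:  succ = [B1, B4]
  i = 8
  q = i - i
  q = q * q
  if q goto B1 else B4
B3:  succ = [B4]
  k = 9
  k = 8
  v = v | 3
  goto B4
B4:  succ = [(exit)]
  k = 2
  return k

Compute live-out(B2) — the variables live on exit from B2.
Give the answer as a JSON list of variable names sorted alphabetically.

Answer: ["k"]

Analysis:
Per-block:
  B0: def={a,k,v} ue=∅
  B1: def={k,v} ue={k}
  B2: def={i,q} ue=∅
  B3: def={k,v} ue={v}
  B4: def={k} ue=∅

Liveness:
  B0 li=∅ lo={k,v}
  B1 li={k} lo={k}
  B2 li={k} lo={k}
  B3 li={v} lo=∅
  B4 li=∅ lo=∅

live-out(B2) = ["k"]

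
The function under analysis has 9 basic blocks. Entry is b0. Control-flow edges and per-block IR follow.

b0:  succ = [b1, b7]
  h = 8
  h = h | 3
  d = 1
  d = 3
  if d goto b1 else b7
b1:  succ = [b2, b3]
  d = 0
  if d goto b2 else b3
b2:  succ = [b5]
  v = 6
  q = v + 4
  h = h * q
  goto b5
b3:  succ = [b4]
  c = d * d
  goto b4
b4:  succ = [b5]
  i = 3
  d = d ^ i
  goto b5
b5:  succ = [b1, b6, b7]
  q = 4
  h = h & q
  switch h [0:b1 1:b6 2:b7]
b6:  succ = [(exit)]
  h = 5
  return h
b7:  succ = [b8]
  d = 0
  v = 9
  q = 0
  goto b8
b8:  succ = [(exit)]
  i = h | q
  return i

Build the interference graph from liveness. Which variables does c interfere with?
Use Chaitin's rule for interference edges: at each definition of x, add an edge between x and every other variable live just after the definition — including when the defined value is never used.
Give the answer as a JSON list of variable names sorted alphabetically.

Answer: ["d", "h"]

Analysis:
def/use:
  b0 def {d,h} use ∅
  b1 def {d} use ∅
  b2 def {h,q,v} use {h}
  b3 def {c} use {d}
  b4 def {d,i} use {d}
  b5 def {h,q} use {h}
  b6 def {h} use ∅
  b7 def {d,q,v} use ∅
  b8 def {i} use {h,q}

Liveness:
  b0: in=∅ out={h}
  b1: in={h} out={d,h}
  b2: in={h} out={h}
  b3: in={d,h} out={d,h}
  b4: in={d,h} out={h}
  b5: in={h} out={h}
  b6: in=∅ out=∅
  b7: in={h} out={h,q}
  b8: in={h,q} out=∅

Interfere edges:
  c↔{d,h}
  d↔{c,h,i}
  h↔{c,d,i,q,v}
  i↔{d,h}
  q↔{h}
  v↔{h}

N(c) = ["d", "h"]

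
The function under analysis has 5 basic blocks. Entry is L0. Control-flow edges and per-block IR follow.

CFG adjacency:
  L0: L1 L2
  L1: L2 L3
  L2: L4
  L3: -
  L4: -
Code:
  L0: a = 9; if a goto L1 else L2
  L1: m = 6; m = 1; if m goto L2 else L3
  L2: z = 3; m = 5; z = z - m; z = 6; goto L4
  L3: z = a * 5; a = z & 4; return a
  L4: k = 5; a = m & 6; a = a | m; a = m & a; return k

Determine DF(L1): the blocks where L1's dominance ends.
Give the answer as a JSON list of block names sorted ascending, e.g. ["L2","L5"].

Answer: ["L2"]

Working:
idom tree: L1←L0 L2←L0 L3←L1 L4←L2
Dom at joins:
  L2: preds {L0,L1}: {L0} ∩ {L0,L1} = {L0}; idom=L0

DF derivation:
  L2←L0: walk · to L0
  L2←L1: walk L1 to L0
  L0: DF=∅
  L1: DF={L2}
  L2: DF=∅
  L3: DF=∅
  L4: DF=∅

DF(L1) = ["L2"]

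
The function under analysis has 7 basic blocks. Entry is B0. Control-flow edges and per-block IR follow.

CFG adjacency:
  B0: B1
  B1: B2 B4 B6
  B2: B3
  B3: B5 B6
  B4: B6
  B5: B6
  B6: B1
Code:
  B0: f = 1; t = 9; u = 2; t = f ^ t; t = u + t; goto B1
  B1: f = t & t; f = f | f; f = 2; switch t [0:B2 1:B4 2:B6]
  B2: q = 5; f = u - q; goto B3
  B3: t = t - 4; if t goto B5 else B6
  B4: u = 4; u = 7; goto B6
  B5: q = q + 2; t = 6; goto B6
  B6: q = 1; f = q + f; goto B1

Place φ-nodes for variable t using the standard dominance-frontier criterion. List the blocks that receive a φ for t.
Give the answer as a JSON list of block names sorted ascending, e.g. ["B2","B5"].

idom tree: B1←B0 B2←B1 B3←B2 B4←B1 B5←B3 B6←B1
Dom∩ at merges:
  B1: preds {B0,B6}: {B0} ∩ {B0,B1,B6} = {B0}; idom=B0
  B6: preds {B1,B3,B4,B5}: {B0,B1} ∩ {B0,B1,B2,B3} ∩ {B0,B1,B4} ∩ {B0,B1,B2,B3,B5} = {B0,B1}; idom=B1

Frontier:
  B1←B0: walk · to B0
  B1←B6: walk B6→B1 to B0
  B6←B1: walk · to B1
  B6←B3: walk B3→B2 to B1
  B6←B4: walk B4 to B1
  B6←B5: walk B5→B3→B2 to B1
  DF(B0)=∅
  DF(B1)={B1}
  DF(B2)={B6}
  DF(B3)={B6}
  DF(B4)={B6}
  DF(B5)={B6}
  DF(B6)={B1}

φ for t: defs {B0,B3,B5}
  DF⁺ = {B1,B6}

Answer: ["B1", "B6"]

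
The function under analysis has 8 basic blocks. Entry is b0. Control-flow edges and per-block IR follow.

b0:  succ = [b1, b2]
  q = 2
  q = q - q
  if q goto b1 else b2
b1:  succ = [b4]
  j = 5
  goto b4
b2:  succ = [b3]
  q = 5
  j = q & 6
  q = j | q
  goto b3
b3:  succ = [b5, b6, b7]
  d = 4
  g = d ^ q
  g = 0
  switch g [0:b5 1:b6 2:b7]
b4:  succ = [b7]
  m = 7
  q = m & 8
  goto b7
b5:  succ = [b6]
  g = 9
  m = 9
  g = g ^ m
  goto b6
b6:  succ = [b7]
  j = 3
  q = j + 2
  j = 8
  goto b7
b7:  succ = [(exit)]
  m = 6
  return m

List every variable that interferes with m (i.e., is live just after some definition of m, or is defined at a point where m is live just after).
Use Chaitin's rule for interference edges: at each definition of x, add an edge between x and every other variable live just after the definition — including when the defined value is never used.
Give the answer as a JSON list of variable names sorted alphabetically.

Answer: ["g"]

Analysis:
Per-block:
  b0 def {q} use ∅
  b1 def {j} use ∅
  b2 def {j,q} use ∅
  b3 def {d,g} use {q}
  b4 def {m,q} use ∅
  b5 def {g,m} use ∅
  b6 def {j,q} use ∅
  b7 def {m} use ∅

Liveness:
  live b0: ∅→∅
  live b1: ∅→∅
  live b2: ∅→{q}
  live b3: {q}→∅
  live b4: ∅→∅
  live b5: ∅→∅
  live b6: ∅→∅
  live b7: ∅→∅

Interference:
  d — {q}
  g — {m}
  j — {q}
  m — {g}
  q — {d,j}

N(m) = ["g"]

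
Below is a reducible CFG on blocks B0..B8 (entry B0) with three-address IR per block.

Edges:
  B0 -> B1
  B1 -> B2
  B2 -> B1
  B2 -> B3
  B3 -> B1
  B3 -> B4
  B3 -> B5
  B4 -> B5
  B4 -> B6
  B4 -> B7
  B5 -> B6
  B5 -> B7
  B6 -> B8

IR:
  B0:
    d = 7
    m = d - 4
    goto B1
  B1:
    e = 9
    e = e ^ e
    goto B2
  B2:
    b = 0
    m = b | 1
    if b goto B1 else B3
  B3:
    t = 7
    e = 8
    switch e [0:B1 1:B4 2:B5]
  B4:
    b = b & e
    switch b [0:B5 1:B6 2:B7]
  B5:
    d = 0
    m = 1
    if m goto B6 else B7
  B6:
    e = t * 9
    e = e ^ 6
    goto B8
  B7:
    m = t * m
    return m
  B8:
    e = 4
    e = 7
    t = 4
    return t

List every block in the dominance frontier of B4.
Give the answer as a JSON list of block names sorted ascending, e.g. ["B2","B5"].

Answer: ["B5", "B6", "B7"]

Analysis:
idom tree: B1←B0 B2←B1 B3←B2 B4←B3 B5←B3 B6←B3 B7←B3 B8←B6
Dom at joins:
  B1: preds {B0,B2,B3}: {B0} ∩ {B0,B1,B2} ∩ {B0,B1,B2,B3} = {B0}; idom=B0
  B5: preds {B3,B4}: {B0,B1,B2,B3} ∩ {B0,B1,B2,B3,B4} = {B0,B1,B2,B3}; idom=B3
  B6: preds {B4,B5}: {B0,B1,B2,B3,B4} ∩ {B0,B1,B2,B3,B5} = {B0,B1,B2,B3}; idom=B3
  B7: preds {B4,B5}: {B0,B1,B2,B3,B4} ∩ {B0,B1,B2,B3,B5} = {B0,B1,B2,B3}; idom=B3

DF walk-up:
  join B1 pred B0: · stop@B0
  join B1 pred B2: B2→B1 stop@B0
  join B1 pred B3: B3→B2→B1 stop@B0
  join B5 pred B3: · stop@B3
  join B5 pred B4: B4 stop@B3
  join B6 pred B4: B4 stop@B3
  join B6 pred B5: B5 stop@B3
  join B7 pred B4: B4 stop@B3
  join B7 pred B5: B5 stop@B3
  B0: DF=∅
  B1: DF={B1}
  B2: DF={B1}
  B3: DF={B1}
  B4: DF={B5,B6,B7}
  B5: DF={B6,B7}
  B6: DF=∅
  B7: DF=∅
  B8: DF=∅

DF(B4) = ["B5", "B6", "B7"]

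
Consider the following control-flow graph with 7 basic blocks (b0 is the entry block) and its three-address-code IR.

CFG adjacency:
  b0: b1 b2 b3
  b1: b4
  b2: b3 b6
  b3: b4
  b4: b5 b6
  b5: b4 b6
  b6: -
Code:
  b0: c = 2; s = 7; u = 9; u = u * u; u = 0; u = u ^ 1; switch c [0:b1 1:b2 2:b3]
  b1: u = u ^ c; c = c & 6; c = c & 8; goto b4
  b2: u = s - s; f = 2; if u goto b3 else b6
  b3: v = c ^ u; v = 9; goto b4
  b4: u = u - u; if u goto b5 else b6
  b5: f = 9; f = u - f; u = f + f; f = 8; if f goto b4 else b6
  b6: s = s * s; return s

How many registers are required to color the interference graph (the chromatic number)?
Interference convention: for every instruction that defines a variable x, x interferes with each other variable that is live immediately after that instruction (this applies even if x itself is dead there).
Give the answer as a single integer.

Block summaries:
  b0: {c,s,u} / ∅
  b1: {c,u} / {c,u}
  b2: {f,u} / {s}
  b3: {v} / {c,u}
  b4: {u} / {u}
  b5: {f,u} / {u}
  b6: {s} / {s}

Backward fixpoint:
  b0 li=∅ lo={c,s,u}
  b1 li={c,s,u} lo={s,u}
  b2 li={c,s} lo={c,s,u}
  b3 li={c,s,u} lo={s,u}
  b4 li={s,u} lo={s,u}
  b5 li={s,u} lo={s,u}
  b6 li={s} lo=∅

Interfere edges:
  c: {f,s,u}
  f: {c,s,u}
  s: {c,f,u,v}
  u: {c,f,s,v}
  v: {s,u}

Chromatic number:
  lower bound: {c,f,s,u} mutually conflict ⇒ χ ≥ 4
  assign c→c2 f→c3 s→c0 u→c1 v→c2 — no edge inside a register ⇒ χ ≤ 4
  χ = 4

Answer: 4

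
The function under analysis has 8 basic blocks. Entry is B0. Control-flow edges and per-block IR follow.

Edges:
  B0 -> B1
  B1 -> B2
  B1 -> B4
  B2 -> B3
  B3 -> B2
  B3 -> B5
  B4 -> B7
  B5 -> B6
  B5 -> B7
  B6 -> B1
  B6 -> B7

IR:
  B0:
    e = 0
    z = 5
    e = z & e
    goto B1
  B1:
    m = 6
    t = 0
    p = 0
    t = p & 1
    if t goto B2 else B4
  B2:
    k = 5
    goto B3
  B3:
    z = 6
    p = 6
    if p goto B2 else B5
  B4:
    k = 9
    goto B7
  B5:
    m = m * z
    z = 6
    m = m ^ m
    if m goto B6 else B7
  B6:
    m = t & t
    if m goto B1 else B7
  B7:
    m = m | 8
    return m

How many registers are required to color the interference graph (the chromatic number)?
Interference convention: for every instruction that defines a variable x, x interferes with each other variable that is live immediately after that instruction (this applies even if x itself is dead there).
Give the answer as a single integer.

def/use:
  B0: def={e,z} ue=∅
  B1: def={m,p,t} ue=∅
  B2: def={k} ue=∅
  B3: def={p,z} ue=∅
  B4: def={k} ue=∅
  B5: def={m,z} ue={m,z}
  B6: def={m} ue={t}
  B7: def={m} ue={m}

Backward fixpoint:
  B0: in=∅ out=∅
  B1: in=∅ out={m,t}
  B2: in={m,t} out={m,t}
  B3: in={m,t} out={m,t,z}
  B4: in={m} out={m}
  B5: in={m,t,z} out={m,t}
  B6: in={t} out={m}
  B7: in={m} out=∅

Conflict graph:
  e — {z}
  k — {m,t}
  m — {k,p,t,z}
  p — {m,t,z}
  t — {k,m,p,z}
  z — {e,m,p,t}

Colouring:
  {m,p,t,z} pairwise interfere (4-clique) ⇒ χ ≥ 4
  assign e→c0 k→c2 m→c0 p→c3 t→c1 z→c2 — no edge inside a register ⇒ χ ≤ 4
  χ = 4

Answer: 4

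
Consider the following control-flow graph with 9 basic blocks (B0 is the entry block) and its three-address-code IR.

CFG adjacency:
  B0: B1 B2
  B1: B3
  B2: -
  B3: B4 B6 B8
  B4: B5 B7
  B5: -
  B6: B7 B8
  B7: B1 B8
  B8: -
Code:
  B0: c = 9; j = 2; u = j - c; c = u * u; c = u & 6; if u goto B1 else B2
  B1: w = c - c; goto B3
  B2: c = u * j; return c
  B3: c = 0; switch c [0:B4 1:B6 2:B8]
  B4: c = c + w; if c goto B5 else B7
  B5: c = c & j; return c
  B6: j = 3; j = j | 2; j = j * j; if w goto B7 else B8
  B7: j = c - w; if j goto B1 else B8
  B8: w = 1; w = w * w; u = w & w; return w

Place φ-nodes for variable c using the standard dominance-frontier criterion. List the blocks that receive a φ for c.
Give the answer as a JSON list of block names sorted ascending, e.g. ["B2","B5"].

idom tree: B1←B0 B2←B0 B3←B1 B4←B3 B5←B4 B6←B3 B7←B3 B8←B3
Dom∩ at merges:
  B1: preds {B0,B7}: {B0} ∩ {B0,B1,B3,B7} = {B0}; idom=B0
  B7: preds {B4,B6}: {B0,B1,B3,B4} ∩ {B0,B1,B3,B6} = {B0,B1,B3}; idom=B3
  B8: preds {B3,B6,B7}: {B0,B1,B3} ∩ {B0,B1,B3,B6} ∩ {B0,B1,B3,B7} = {B0,B1,B3}; idom=B3

DF walk-up:
  join B1 pred B0: · stop@B0
  join B1 pred B7: B7→B3→B1 stop@B0
  join B7 pred B4: B4 stop@B3
  join B7 pred B6: B6 stop@B3
  join B8 pred B3: · stop@B3
  join B8 pred B6: B6 stop@B3
  join B8 pred B7: B7 stop@B3
  DF(B0)=∅
  DF(B1)={B1}
  DF(B2)=∅
  DF(B3)={B1}
  DF(B4)={B7}
  DF(B5)=∅
  DF(B6)={B7,B8}
  DF(B7)={B1,B8}
  DF(B8)=∅

φ for c: defs {B0,B2,B3,B4,B5}
  DF⁺ = {B1,B7,B8}

Answer: ["B1", "B7", "B8"]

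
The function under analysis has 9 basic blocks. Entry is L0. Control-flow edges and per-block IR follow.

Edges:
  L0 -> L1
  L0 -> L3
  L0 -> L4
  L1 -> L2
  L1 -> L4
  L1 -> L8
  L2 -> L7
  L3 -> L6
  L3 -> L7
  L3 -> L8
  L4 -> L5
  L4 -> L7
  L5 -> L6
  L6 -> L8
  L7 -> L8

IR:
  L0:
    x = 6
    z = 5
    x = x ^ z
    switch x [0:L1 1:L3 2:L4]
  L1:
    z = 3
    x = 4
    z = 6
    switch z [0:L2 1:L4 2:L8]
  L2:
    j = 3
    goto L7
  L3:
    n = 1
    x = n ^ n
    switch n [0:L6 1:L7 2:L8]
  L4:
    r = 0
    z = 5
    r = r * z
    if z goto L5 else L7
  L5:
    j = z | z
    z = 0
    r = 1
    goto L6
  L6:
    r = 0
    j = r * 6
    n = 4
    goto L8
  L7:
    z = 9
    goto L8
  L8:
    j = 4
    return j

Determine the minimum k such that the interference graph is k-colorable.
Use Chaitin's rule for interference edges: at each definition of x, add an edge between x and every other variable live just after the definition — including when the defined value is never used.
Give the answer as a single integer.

Answer: 2

Working:
Per-block:
  L0: {x,z} / ∅
  L1: {x,z} / ∅
  L2: {j} / ∅
  L3: {n,x} / ∅
  L4: {r,z} / ∅
  L5: {j,r,z} / {z}
  L6: {j,n,r} / ∅
  L7: {z} / ∅
  L8: {j} / ∅

Liveness:
  live L0: ∅→∅
  live L1: ∅→∅
  live L2: ∅→∅
  live L3: ∅→∅
  live L4: ∅→{z}
  live L5: {z}→∅
  live L6: ∅→∅
  live L7: ∅→∅
  live L8: ∅→∅

Interfere edges:
  j↔∅
  n↔{x}
  r↔{z}
  x↔{n,z}
  z↔{r,x}

Registers:
  {n,x} pairwise interfere (2-clique) ⇒ χ ≥ 2
  2-colouring: r0={j,r,x}  r1={n,z}
  χ = 2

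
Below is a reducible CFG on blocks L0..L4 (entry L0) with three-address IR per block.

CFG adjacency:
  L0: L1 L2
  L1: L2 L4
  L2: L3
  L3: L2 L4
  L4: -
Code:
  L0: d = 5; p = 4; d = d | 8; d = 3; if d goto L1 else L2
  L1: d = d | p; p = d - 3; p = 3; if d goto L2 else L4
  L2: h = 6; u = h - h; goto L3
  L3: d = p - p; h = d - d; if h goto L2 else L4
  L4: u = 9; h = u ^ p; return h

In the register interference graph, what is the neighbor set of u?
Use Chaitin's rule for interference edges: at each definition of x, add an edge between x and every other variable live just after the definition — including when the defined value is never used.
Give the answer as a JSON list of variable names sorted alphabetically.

Per-block:
  L0: {d,p} / ∅
  L1: {d,p} / {d,p}
  L2: {h,u} / ∅
  L3: {d,h} / {p}
  L4: {h,u} / {p}

Live sets:
  live L0: ∅→{d,p}
  live L1: {d,p}→{p}
  live L2: {p}→{p}
  live L3: {p}→{p}
  live L4: {p}→∅

Conflict graph:
  d — {p}
  h — {p}
  p — {d,h,u}
  u — {p}

N(u) = ["p"]

Answer: ["p"]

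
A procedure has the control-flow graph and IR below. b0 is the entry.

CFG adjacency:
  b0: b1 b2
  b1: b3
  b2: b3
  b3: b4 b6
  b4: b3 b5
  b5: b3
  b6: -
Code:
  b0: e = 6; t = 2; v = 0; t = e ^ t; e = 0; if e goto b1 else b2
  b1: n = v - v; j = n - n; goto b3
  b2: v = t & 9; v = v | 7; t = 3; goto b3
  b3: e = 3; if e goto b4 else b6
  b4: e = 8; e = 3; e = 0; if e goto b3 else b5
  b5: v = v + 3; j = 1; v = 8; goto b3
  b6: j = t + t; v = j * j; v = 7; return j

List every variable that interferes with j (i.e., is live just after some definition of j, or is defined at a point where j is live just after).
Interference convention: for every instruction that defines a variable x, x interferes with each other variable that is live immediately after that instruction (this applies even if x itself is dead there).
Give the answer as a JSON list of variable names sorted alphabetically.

Answer: ["t", "v"]

Derivation:
def/use:
  b0: {e,t,v} / ∅
  b1: {j,n} / {v}
  b2: {t,v} / {t}
  b3: {e} / ∅
  b4: {e} / ∅
  b5: {j,v} / {v}
  b6: {j,v} / {t}

Liveness:
  b0 li=∅ lo={t,v}
  b1 li={t,v} lo={t,v}
  b2 li={t} lo={t,v}
  b3 li={t,v} lo={t,v}
  b4 li={t,v} lo={t,v}
  b5 li={t,v} lo={t,v}
  b6 li={t} lo=∅

Interfere edges:
  e — {t,v}
  j — {t,v}
  n — {t,v}
  t — {e,j,n,v}
  v — {e,j,n,t}

N(j) = ["t", "v"]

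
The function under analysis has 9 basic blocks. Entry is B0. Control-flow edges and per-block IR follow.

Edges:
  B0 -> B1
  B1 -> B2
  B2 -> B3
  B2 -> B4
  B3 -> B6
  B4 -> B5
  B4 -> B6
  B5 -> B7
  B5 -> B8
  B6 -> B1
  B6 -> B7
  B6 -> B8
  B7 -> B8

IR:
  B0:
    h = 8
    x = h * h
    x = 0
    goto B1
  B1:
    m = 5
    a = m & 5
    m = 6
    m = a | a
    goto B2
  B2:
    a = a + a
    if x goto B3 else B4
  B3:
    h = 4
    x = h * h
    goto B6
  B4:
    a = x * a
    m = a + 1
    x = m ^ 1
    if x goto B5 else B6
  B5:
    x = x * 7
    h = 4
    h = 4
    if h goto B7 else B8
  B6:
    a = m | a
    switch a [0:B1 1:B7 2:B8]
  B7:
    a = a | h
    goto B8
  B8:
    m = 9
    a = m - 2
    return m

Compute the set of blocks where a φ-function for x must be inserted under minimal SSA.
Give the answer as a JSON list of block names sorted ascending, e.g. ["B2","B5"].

Answer: ["B1", "B6", "B7", "B8"]

Working:
idom tree: B1←B0 B2←B1 B3←B2 B4←B2 B5←B4 B6←B2 B7←B2 B8←B2
Join-block Dom:
  B1: preds {B0,B6}: {B0} ∩ {B0,B1,B2,B6} = {B0}; idom=B0
  B6: preds {B3,B4}: {B0,B1,B2,B3} ∩ {B0,B1,B2,B4} = {B0,B1,B2}; idom=B2
  B7: preds {B5,B6}: {B0,B1,B2,B4,B5} ∩ {B0,B1,B2,B6} = {B0,B1,B2}; idom=B2
  B8: preds {B5,B6,B7}: {B0,B1,B2,B4,B5} ∩ {B0,B1,B2,B6} ∩ {B0,B1,B2,B7} = {B0,B1,B2}; idom=B2

Frontier:
  join B1 pred B0: · stop@B0
  join B1 pred B6: B6→B2→B1 stop@B0
  join B6 pred B3: B3 stop@B2
  join B6 pred B4: B4 stop@B2
  join B7 pred B5: B5→B4 stop@B2
  join B7 pred B6: B6 stop@B2
  join B8 pred B5: B5→B4 stop@B2
  join B8 pred B6: B6 stop@B2
  join B8 pred B7: B7 stop@B2
  DF(B0)=∅
  DF(B1)={B1}
  DF(B2)={B1}
  DF(B3)={B6}
  DF(B4)={B6,B7,B8}
  DF(B5)={B7,B8}
  DF(B6)={B1,B7,B8}
  DF(B7)={B8}
  DF(B8)=∅

φ for x: defs {B0,B3,B4,B5}
  DF⁺ = {B1,B6,B7,B8}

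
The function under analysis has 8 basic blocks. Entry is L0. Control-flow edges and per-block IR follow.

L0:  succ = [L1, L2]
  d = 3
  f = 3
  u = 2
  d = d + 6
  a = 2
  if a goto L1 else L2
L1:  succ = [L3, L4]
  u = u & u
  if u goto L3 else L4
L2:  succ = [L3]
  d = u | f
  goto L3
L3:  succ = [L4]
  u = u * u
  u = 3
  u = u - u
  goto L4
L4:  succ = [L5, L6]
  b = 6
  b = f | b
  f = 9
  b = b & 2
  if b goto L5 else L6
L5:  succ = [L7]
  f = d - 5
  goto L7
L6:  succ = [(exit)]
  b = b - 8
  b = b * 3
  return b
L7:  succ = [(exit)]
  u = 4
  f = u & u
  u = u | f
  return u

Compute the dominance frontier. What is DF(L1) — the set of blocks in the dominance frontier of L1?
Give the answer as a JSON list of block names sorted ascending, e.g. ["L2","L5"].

Answer: ["L3", "L4"]

Working:
idom tree: L1←L0 L2←L0 L3←L0 L4←L0 L5←L4 L6←L4 L7←L5
Join-block Dom:
  L3: preds {L1,L2}: {L0,L1} ∩ {L0,L2} = {L0}; idom=L0
  L4: preds {L1,L3}: {L0,L1} ∩ {L0,L3} = {L0}; idom=L0

DF derivation:
  L3←L1: walk L1 to L0
  L3←L2: walk L2 to L0
  L4←L1: walk L1 to L0
  L4←L3: walk L3 to L0
  L0: DF=∅
  L1: DF={L3,L4}
  L2: DF={L3}
  L3: DF={L4}
  L4: DF=∅
  L5: DF=∅
  L6: DF=∅
  L7: DF=∅

DF(L1) = ["L3", "L4"]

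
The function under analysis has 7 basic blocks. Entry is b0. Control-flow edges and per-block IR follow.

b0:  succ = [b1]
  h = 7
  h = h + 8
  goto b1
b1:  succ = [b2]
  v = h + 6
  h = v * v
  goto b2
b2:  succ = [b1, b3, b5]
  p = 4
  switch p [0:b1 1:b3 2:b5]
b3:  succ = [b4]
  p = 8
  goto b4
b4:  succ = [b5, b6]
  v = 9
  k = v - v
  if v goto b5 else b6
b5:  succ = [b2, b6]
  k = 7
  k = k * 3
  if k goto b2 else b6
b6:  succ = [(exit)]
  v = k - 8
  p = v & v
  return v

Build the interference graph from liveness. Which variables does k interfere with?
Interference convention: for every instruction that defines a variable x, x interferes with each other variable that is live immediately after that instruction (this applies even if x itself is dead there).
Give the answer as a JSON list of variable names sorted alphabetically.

Answer: ["h", "v"]

Working:
def/use:
  b0 def {h} use ∅
  b1 def {h,v} use {h}
  b2 def {p} use ∅
  b3 def {p} use ∅
  b4 def {k,v} use ∅
  b5 def {k} use ∅
  b6 def {p,v} use {k}

Backward fixpoint:
  live b0: ∅→{h}
  live b1: {h}→{h}
  live b2: {h}→{h}
  live b3: {h}→{h}
  live b4: {h}→{h,k}
  live b5: {h}→{h,k}
  live b6: {k}→∅

Interference:
  h↔{k,p,v}
  k↔{h,v}
  p↔{h,v}
  v↔{h,k,p}

N(k) = ["h", "v"]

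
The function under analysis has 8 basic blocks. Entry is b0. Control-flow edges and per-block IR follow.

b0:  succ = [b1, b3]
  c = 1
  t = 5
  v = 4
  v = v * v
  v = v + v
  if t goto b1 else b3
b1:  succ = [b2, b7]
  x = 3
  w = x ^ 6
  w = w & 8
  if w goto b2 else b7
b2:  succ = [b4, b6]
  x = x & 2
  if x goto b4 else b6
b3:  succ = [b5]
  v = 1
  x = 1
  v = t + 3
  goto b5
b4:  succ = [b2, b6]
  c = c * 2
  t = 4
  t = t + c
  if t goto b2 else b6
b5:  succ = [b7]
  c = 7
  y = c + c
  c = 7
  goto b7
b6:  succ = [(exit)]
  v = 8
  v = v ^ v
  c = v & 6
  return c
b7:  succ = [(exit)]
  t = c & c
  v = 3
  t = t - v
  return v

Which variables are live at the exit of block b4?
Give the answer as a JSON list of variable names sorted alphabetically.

Per-block:
  b0: def={c,t,v} ue=∅
  b1: def={w,x} ue=∅
  b2: def={x} ue={x}
  b3: def={v,x} ue={t}
  b4: def={c,t} ue={c}
  b5: def={c,y} ue=∅
  b6: def={c,v} ue=∅
  b7: def={t,v} ue={c}

Live sets:
  b0 li=∅ lo={c,t}
  b1 li={c} lo={c,x}
  b2 li={c,x} lo={c,x}
  b3 li={t} lo=∅
  b4 li={c,x} lo={c,x}
  b5 li=∅ lo={c}
  b6 li=∅ lo=∅
  b7 li={c} lo=∅

live-out(b4) = ["c", "x"]

Answer: ["c", "x"]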